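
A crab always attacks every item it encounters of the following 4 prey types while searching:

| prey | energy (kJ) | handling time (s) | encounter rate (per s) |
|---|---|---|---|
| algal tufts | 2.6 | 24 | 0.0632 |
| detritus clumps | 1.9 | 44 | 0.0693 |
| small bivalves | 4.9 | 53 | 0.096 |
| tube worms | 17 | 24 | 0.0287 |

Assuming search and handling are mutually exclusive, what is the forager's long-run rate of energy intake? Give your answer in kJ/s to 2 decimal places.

Energy encountered per unit search time: 0.0632×2.6 + 0.0693×1.9 + 0.096×4.9 + 0.0287×17 = 1.254 kJ/s.
Handling time per unit search time: 0.0632×24 + 0.0693×44 + 0.096×53 + 0.0287×24 = 10.34.
Rate = 1.254/(1 + 10.34) = 0.1106 kJ/s.

0.11 kJ/s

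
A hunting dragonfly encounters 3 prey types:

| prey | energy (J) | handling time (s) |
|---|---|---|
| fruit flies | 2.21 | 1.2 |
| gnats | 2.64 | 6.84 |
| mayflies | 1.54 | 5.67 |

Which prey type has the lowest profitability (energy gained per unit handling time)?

Profitability E/h (J/s): fruit flies = 2.21/1.2 = 1.84, gnats = 2.64/6.84 = 0.386, mayflies = 1.54/5.67 = 0.272.
Ranked: fruit flies > gnats > mayflies.

mayflies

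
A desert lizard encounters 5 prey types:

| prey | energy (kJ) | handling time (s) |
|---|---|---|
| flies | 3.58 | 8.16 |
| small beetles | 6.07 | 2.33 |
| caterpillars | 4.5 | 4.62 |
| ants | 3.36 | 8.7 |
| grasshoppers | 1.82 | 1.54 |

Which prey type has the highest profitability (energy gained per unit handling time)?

Profitability E/h (kJ/s): flies = 3.58/8.16 = 0.439, small beetles = 6.07/2.33 = 2.61, caterpillars = 4.5/4.62 = 0.974, ants = 3.36/8.7 = 0.386, grasshoppers = 1.82/1.54 = 1.18.
Ranked: small beetles > grasshoppers > caterpillars > flies > ants.

small beetles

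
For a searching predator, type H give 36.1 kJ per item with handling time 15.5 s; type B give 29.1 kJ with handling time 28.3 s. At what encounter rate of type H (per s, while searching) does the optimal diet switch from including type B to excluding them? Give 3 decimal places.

At the threshold, the rate on type H alone equals the profitability of type B: λ·36.1/(1 + λ·15.5) = 29.1/28.3 = 1.028.
Rearranging, λ(36.1 − 1.028×15.5) = 1.028, so λ = 1.028/20.16 = 0.051 per s.

0.051 per s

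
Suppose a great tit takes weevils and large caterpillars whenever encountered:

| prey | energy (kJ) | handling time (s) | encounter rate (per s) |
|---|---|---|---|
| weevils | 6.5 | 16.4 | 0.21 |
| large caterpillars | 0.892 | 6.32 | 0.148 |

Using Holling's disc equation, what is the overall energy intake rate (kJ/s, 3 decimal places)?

0.278 kJ/s

R = Σλ_iE_i / (1 + Σλ_ih_i)
Numerator: 0.21×6.5 + 0.148×0.892 = 1.497
Denominator: 1 + 0.21×16.4 + 0.148×6.32 = 5.379
R = 1.497/5.379 = 0.2783 kJ/s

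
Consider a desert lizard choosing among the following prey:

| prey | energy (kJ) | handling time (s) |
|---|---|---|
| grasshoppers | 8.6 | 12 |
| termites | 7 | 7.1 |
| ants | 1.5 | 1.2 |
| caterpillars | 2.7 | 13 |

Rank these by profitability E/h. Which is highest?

Profitability E/h (kJ/s): grasshoppers = 8.6/12 = 0.717, termites = 7/7.1 = 0.986, ants = 1.5/1.2 = 1.25, caterpillars = 2.7/13 = 0.208.
Ranked: ants > termites > grasshoppers > caterpillars.

ants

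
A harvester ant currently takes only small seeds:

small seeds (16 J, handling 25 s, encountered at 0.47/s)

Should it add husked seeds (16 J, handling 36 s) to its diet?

Current rate: (0.47×16)/(1 + 0.47×25) = 0.5898 J/s.
Profitability of husked seeds: 16/36 = 0.4444 J/s.
0.4444 < 0.5898, so adding husked seeds would lower the average — exclude it.

No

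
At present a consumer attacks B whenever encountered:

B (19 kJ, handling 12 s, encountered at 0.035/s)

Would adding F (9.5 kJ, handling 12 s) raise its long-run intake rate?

Intake rate on the current diet: R = (0.035×19) / (1 + 0.035×12) = 0.665/1.42 = 0.4683 kJ/s.
Profitability of F: 9.5/12 = 0.7917 kJ/s.
Since 0.7917 > R, including F increases the long-run rate.

Yes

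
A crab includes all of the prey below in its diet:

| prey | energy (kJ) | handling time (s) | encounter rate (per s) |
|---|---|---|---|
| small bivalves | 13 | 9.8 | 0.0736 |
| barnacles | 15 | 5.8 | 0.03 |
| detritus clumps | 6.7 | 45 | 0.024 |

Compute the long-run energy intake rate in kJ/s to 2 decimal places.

Energy encountered per unit search time: 0.0736×13 + 0.03×15 + 0.024×6.7 = 1.568 kJ/s.
Handling time per unit search time: 0.0736×9.8 + 0.03×5.8 + 0.024×45 = 1.975.
Rate = 1.568/(1 + 1.975) = 0.5269 kJ/s.

0.53 kJ/s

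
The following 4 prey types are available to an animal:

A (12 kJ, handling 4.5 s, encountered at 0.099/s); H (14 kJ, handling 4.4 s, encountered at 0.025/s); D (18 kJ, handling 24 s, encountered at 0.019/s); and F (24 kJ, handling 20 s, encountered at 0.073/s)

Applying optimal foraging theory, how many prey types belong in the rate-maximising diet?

3

Profitabilities (E/h, kJ/s): H 3.18, A 2.67, F 1.2, D 0.75. Add prey in this order while the next type's profitability exceeds the intake rate on those already taken.
Rate on top 1: 0.3153. A: 2.67 > 0.3153 → include.
Rate on top 2: 0.9887. F: 1.2 > 0.9887 → include.
Rate on top 3: 1.091. D: 0.75 < 1.091 → exclude; stop.
Optimal diet: H, A, F — 3 of 4 types.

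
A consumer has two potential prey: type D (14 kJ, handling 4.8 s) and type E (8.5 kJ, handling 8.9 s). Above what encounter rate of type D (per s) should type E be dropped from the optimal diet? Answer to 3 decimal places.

Drop type E once their profitability E₂/h₂ falls below the rate achievable on type D alone: E₂/h₂ = λE₁/(1 + λh₁).
Solve for λ: λE₁h₂ = E₂(1 + λh₁) → λ(E₁h₂ − E₂h₁) = E₂ → λ = E₂/(E₁h₂ − E₂h₁).
λ = 8.5/(14×8.9 − 8.5×4.8) = 8.5/83.8 = 0.1014 per s.

0.101 per s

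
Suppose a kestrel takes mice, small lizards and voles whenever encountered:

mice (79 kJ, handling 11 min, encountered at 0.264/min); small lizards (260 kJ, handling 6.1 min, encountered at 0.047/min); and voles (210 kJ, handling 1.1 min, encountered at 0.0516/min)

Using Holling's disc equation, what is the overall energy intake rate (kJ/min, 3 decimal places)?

Energy encountered per unit search time: 0.264×79 + 0.047×260 + 0.0516×210 = 43.91 kJ/min.
Handling time per unit search time: 0.264×11 + 0.047×6.1 + 0.0516×1.1 = 3.247.
Rate = 43.91/(1 + 3.247) = 10.34 kJ/min.

10.338 kJ/min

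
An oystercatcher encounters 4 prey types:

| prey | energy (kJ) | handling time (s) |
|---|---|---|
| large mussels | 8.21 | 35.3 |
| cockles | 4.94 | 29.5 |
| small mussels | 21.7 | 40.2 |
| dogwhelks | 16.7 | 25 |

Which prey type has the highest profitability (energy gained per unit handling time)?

In descending order of E/h:
dogwhelks: 16.7/25 = 0.668 kJ/s
small mussels: 21.7/40.2 = 0.54 kJ/s
large mussels: 8.21/35.3 = 0.233 kJ/s
cockles: 4.94/29.5 = 0.167 kJ/s

dogwhelks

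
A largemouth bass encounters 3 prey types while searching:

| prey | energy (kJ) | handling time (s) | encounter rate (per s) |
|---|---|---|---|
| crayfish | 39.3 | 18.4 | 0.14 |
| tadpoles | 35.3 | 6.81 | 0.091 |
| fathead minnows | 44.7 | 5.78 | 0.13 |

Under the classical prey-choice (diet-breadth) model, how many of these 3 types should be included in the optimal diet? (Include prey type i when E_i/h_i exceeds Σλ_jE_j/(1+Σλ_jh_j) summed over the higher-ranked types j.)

2

Profitabilities (E/h, kJ/s): fathead minnows 7.73, tadpoles 5.18, crayfish 2.14. Add prey in this order while the next type's profitability exceeds the intake rate on those already taken.
Rate on top 1: 3.318. tadpoles: 5.18 > 3.318 → include.
Rate on top 2: 3.806. crayfish: 2.14 < 3.806 → exclude; stop.
Optimal diet: fathead minnows, tadpoles — 2 of 3 types.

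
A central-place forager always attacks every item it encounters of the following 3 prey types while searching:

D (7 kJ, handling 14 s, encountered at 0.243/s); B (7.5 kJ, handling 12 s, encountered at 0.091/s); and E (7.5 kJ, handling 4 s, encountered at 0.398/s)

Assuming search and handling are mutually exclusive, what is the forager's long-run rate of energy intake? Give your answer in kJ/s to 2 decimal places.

Energy encountered per unit search time: 0.243×7 + 0.091×7.5 + 0.398×7.5 = 5.369 kJ/s.
Handling time per unit search time: 0.243×14 + 0.091×12 + 0.398×4 = 6.086.
Rate = 5.369/(1 + 6.086) = 0.7576 kJ/s.

0.76 kJ/s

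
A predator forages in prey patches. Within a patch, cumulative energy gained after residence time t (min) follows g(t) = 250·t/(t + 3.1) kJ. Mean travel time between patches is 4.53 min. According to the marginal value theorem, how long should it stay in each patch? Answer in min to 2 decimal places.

3.75 min

By the marginal value theorem, leave when the instantaneous gain rate g'(t) equals the habitat-wide average g(t)/(T + t).
g'(t) = 250·3.1/(t + 3.1)². Setting 250·3.1/(t+3.1)² = 250t/[(t+3.1)(4.53+t)] gives 3.1(4.53+t) = t(t+3.1), so t² = 3.1×4.53 = 14.04.
t* = √14.04 = 3.747 min.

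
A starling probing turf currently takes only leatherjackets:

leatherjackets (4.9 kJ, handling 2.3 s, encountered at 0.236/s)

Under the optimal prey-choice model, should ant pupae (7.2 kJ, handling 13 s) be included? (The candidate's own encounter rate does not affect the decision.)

No

On leatherjackets alone, R = ΣλE/(1+Σλh) = 1.156/1.543 = 0.7495 kJ/s.
Profitability of ant pupae: 7.2/13 = 0.5538 kJ/s.
0.5538 < 0.7495, so adding ant pupae would lower the average — exclude it.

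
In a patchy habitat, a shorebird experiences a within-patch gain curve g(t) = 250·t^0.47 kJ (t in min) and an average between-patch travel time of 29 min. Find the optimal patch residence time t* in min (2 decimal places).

Maximise g(t)/(T+t): set derivative to zero → g'(t)(T+t) = g(t).
g'(t) = 0.47·250·t^-0.53. Setting 0.47·250·t^-0.53 = 250·t^0.47/(29+t) gives 0.47(29+t) = t, so 0.53·t = 0.47×29.
t* = 0.47×29/0.53 = 25.72 min.

25.72 min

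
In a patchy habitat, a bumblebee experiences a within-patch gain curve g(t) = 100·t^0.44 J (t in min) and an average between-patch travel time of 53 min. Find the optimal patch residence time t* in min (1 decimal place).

Optimal t* satisfies g'(t*) = g(t*)/(T + t*).
g'(t) = 0.44·100·t^-0.56. Setting 0.44·100·t^-0.56 = 100·t^0.44/(53+t) gives 0.44(53+t) = t, so 0.56·t = 0.44×53.
t* = 0.44×53/0.56 = 41.64 min.

41.6 min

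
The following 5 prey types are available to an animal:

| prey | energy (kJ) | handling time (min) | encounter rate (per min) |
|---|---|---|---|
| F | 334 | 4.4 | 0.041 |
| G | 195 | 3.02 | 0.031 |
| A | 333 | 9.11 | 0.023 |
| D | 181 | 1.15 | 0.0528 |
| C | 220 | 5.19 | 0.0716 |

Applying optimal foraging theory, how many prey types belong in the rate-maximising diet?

Profitabilities (E/h, kJ/min): D 157, F 75.9, G 64.6, C 42.4, A 36.6. Add prey in this order while the next type's profitability exceeds the intake rate on those already taken.
Rate on top 1: 9.01. F: 75.9 > 9.01 → include.
Rate on top 2: 18.73. G: 64.6 > 18.73 → include.
Rate on top 3: 21.95. C: 42.4 > 21.95 → include.
Rate on top 4: 26.4. A: 36.6 > 26.4 → include.
Optimal diet: D, F, G, C, A — 5 of 5 types.

5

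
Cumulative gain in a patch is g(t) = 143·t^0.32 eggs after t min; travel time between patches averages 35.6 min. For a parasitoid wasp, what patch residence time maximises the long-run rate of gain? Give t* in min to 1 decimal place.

Maximise g(t)/(T+t): set derivative to zero → g'(t)(T+t) = g(t).
g'(t) = 0.32·143·t^-0.68. Setting 0.32·143·t^-0.68 = 143·t^0.32/(35.6+t) gives 0.32(35.6+t) = t, so 0.68·t = 0.32×35.6.
t* = 0.32×35.6/0.68 = 16.75 min.

16.8 min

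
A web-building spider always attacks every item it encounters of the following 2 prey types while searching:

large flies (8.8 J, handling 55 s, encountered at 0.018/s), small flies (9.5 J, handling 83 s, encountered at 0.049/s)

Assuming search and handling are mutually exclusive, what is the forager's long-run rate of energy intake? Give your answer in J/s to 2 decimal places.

R = Σλ_iE_i / (1 + Σλ_ih_i)
Numerator: 0.018×8.8 + 0.049×9.5 = 0.6239
Denominator: 1 + 0.018×55 + 0.049×83 = 6.057
R = 0.6239/6.057 = 0.103 J/s

0.10 J/s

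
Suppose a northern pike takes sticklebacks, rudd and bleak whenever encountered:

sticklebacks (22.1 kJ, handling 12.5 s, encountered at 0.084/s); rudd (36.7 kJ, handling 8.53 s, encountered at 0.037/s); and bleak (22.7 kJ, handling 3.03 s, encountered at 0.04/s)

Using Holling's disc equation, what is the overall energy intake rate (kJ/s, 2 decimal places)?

1.66 kJ/s

R = Σλ_iE_i / (1 + Σλ_ih_i)
Numerator: 0.084×22.1 + 0.037×36.7 + 0.04×22.7 = 4.122
Denominator: 1 + 0.084×12.5 + 0.037×8.53 + 0.04×3.03 = 2.487
R = 4.122/2.487 = 1.658 kJ/s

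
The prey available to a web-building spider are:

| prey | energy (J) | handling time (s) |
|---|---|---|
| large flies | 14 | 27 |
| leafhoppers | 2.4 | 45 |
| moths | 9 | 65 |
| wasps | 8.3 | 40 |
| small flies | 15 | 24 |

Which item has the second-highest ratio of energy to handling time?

Profitability E/h (J/s): large flies = 14/27 = 0.519, leafhoppers = 2.4/45 = 0.0533, moths = 9/65 = 0.138, wasps = 8.3/40 = 0.208, small flies = 15/24 = 0.625.
Ranked: small flies > large flies > wasps > moths > leafhoppers.

large flies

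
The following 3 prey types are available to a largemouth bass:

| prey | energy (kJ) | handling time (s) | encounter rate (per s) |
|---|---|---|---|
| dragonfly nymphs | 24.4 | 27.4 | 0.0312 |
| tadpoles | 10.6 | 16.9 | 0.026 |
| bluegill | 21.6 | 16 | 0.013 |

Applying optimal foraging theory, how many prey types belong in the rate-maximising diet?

3

E/h in descending order: bluegill 1.35, dragonfly nymphs 0.891, tadpoles 0.627 kJ/s. The optimal diet is the largest prefix of this list for which every included type satisfies E_i/h_i > R on the types above it.
Rate on top 1: 0.2325. dragonfly nymphs: 0.891 > 0.2325 → include.
Rate on top 2: 0.5052. tadpoles: 0.627 > 0.5052 → include.
Optimal diet: bluegill, dragonfly nymphs, tadpoles — 3 of 3 types.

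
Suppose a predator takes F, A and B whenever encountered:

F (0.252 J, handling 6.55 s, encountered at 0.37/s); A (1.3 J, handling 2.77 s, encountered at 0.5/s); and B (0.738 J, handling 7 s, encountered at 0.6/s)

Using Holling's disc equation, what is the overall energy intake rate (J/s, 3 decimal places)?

Energy encountered per unit search time: 0.37×0.252 + 0.5×1.3 + 0.6×0.738 = 1.186 J/s.
Handling time per unit search time: 0.37×6.55 + 0.5×2.77 + 0.6×7 = 8.008.
Rate = 1.186/(1 + 8.008) = 0.1317 J/s.

0.132 J/s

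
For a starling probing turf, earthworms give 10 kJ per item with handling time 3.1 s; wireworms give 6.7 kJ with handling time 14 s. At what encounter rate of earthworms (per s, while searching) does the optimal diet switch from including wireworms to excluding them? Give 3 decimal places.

0.056 per s

Drop wireworms once their profitability E₂/h₂ falls below the rate achievable on earthworms alone: E₂/h₂ = λE₁/(1 + λh₁).
Solve for λ: λE₁h₂ = E₂(1 + λh₁) → λ(E₁h₂ − E₂h₁) = E₂ → λ = E₂/(E₁h₂ − E₂h₁).
λ = 6.7/(10×14 − 6.7×3.1) = 6.7/119.2 = 0.05619 per s.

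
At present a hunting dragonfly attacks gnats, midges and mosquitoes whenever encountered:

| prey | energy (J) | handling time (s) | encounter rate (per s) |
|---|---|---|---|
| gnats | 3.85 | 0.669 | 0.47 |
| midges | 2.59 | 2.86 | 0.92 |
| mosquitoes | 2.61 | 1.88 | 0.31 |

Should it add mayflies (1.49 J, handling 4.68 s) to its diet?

On gnats, midges and mosquitoes alone, R = ΣλE/(1+Σλh) = 5.001/4.528 = 1.104 J/s.
Profitability of mayflies: 1.49/4.68 = 0.3184 J/s.
0.3184 < 1.104, so adding mayflies would lower the average — exclude it.

No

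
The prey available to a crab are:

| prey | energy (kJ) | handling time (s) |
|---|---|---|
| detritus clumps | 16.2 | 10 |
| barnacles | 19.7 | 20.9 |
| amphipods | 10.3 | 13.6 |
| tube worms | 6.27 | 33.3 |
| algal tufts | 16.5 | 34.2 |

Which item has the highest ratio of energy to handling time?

detritus clumps

In descending order of E/h:
detritus clumps: 16.2/10 = 1.62 kJ/s
barnacles: 19.7/20.9 = 0.943 kJ/s
amphipods: 10.3/13.6 = 0.757 kJ/s
algal tufts: 16.5/34.2 = 0.482 kJ/s
tube worms: 6.27/33.3 = 0.188 kJ/s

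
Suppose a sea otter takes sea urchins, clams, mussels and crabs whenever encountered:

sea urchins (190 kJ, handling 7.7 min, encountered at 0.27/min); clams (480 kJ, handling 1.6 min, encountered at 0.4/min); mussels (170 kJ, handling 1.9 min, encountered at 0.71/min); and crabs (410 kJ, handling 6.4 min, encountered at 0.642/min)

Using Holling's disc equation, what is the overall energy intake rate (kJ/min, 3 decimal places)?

68.348 kJ/min

R = (0.27×190 + 0.4×480 + 0.71×170 + 0.642×410) / (1 + 0.27×7.7 + 0.4×1.6 + 0.71×1.9 + 0.642×6.4) = 627.2/9.177 = 68.35 kJ/min.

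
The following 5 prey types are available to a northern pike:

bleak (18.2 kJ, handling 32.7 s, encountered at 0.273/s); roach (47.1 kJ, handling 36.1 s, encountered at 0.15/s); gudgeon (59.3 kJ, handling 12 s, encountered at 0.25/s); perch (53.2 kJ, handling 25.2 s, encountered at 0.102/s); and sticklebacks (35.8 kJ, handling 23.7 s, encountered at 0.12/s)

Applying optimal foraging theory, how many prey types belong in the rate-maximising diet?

Rank by E/h (kJ/s): gudgeon 4.94, perch 2.11, sticklebacks 1.51, roach 1.3, bleak 0.557. Include each in turn until the next type's E/h falls below the running intake rate.
Rate on top 1: 3.706. perch: 2.11 < 3.706 → exclude; stop.
Optimal diet: gudgeon — 1 of 5 types.

1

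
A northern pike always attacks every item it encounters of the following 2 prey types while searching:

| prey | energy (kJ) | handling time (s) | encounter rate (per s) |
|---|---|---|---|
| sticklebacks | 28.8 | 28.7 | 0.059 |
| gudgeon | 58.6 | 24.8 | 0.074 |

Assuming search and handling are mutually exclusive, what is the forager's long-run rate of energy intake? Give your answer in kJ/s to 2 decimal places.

R = (0.059×28.8 + 0.074×58.6) / (1 + 0.059×28.7 + 0.074×24.8) = 6.036/4.528 = 1.333 kJ/s.

1.33 kJ/s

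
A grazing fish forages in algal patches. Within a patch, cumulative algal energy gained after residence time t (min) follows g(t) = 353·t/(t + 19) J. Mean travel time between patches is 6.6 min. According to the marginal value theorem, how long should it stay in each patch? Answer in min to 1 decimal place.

11.2 min

By the marginal value theorem, leave when the instantaneous gain rate g'(t) equals the habitat-wide average g(t)/(T + t).
g'(t) = 353·19/(t + 19)². Setting 353·19/(t+19)² = 353t/[(t+19)(6.6+t)] gives 19(6.6+t) = t(t+19), so t² = 19×6.6 = 125.4.
t* = √125.4 = 11.2 min.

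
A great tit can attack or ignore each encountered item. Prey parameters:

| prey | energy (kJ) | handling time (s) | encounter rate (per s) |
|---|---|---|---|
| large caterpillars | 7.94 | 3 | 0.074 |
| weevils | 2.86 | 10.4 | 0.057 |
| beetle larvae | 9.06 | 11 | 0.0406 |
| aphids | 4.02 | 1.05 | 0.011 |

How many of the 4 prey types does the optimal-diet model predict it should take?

3

Profitabilities (E/h, kJ/s): aphids 3.83, large caterpillars 2.65, beetle larvae 0.824, weevils 0.275. Add prey in this order while the next type's profitability exceeds the intake rate on those already taken.
Rate on top 1: 0.04372. large caterpillars: 2.65 > 0.04372 → include.
Rate on top 2: 0.5122. beetle larvae: 0.824 > 0.5122 → include.
Rate on top 3: 0.595. weevils: 0.275 < 0.595 → exclude; stop.
Optimal diet: aphids, large caterpillars, beetle larvae — 3 of 4 types.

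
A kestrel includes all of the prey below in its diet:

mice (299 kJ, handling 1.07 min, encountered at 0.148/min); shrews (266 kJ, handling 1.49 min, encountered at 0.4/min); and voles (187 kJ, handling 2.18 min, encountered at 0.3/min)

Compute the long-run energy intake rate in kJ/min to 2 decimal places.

85.85 kJ/min

R = (0.148×299 + 0.4×266 + 0.3×187) / (1 + 0.148×1.07 + 0.4×1.49 + 0.3×2.18) = 206.8/2.408 = 85.85 kJ/min.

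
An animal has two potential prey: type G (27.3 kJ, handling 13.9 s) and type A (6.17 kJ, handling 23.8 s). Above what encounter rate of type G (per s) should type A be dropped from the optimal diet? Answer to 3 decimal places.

The zero-one rule: include type A iff E₂/h₂ > λE₁/(1+λh₁). Equality gives the switch point.
λE₁h₂ = E₂ + λE₂h₁ ⇒ λ = E₂/(E₁h₂ − E₂h₁) = 6.17/(649.7 − 85.76) = 0.01094 per s.

0.011 per s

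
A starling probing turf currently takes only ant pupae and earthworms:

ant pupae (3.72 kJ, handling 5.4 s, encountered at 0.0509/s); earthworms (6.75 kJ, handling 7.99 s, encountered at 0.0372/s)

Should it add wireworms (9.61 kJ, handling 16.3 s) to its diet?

Yes

On ant pupae and earthworms alone, R = ΣλE/(1+Σλh) = 0.4404/1.572 = 0.2802 kJ/s.
wireworms: E/h = 9.61/16.3 = 0.5896 kJ/s.
0.5896 > 0.2802, so adding wireworms raises the average — include it.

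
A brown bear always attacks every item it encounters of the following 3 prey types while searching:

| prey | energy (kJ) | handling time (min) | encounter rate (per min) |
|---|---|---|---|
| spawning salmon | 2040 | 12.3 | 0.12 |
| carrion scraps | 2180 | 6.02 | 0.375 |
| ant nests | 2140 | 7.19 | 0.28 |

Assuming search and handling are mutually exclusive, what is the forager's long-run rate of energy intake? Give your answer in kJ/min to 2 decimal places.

R = (0.12×2040 + 0.375×2180 + 0.28×2140) / (1 + 0.12×12.3 + 0.375×6.02 + 0.28×7.19) = 1662/6.747 = 246.3 kJ/min.

246.27 kJ/min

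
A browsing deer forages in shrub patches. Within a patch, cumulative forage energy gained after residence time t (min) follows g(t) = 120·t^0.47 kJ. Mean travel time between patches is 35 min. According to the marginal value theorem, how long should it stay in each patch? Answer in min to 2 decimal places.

31.04 min

Optimal t* satisfies g'(t*) = g(t*)/(T + t*).
g'(t) = 0.47·120·t^-0.53. Setting 0.47·120·t^-0.53 = 120·t^0.47/(35+t) gives 0.47(35+t) = t, so 0.53·t = 0.47×35.
t* = 0.47×35/0.53 = 31.04 min.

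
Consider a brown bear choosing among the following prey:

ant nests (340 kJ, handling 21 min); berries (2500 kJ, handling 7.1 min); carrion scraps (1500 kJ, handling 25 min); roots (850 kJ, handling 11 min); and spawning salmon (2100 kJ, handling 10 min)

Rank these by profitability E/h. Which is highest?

In descending order of E/h:
berries: 2500/7.1 = 352 kJ/min
spawning salmon: 2100/10 = 210 kJ/min
roots: 850/11 = 77.3 kJ/min
carrion scraps: 1500/25 = 60 kJ/min
ant nests: 340/21 = 16.2 kJ/min

berries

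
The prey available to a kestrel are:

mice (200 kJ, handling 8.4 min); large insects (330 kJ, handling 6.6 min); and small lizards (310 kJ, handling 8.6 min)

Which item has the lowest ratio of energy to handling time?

In descending order of E/h:
large insects: 330/6.6 = 50 kJ/min
small lizards: 310/8.6 = 36 kJ/min
mice: 200/8.4 = 23.8 kJ/min

mice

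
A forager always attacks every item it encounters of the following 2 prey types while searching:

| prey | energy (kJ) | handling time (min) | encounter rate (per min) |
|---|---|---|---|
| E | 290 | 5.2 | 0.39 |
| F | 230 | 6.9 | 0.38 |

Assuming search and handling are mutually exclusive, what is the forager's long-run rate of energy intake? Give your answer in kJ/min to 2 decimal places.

Energy encountered per unit search time: 0.39×290 + 0.38×230 = 200.5 kJ/min.
Handling time per unit search time: 0.39×5.2 + 0.38×6.9 = 4.65.
Rate = 200.5/(1 + 4.65) = 35.49 kJ/min.

35.49 kJ/min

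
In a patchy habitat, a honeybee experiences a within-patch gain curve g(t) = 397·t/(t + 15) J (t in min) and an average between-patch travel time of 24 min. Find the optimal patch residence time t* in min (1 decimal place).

19.0 min

Maximise g(t)/(T+t): set derivative to zero → g'(t)(T+t) = g(t).
g'(t) = 397·15/(t + 15)². Setting 397·15/(t+15)² = 397t/[(t+15)(24+t)] gives 15(24+t) = t(t+15), so t² = 15×24 = 360.
t* = √360 = 18.97 min.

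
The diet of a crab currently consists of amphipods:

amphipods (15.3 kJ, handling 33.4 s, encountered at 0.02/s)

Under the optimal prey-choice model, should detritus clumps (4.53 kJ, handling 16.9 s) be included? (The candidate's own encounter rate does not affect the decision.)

Yes

Intake rate on the current diet: R = (0.02×15.3) / (1 + 0.02×33.4) = 0.306/1.668 = 0.1835 kJ/s.
detritus clumps: E/h = 4.53/16.9 = 0.268 kJ/s.
Since 0.268 > R, including detritus clumps increases the long-run rate.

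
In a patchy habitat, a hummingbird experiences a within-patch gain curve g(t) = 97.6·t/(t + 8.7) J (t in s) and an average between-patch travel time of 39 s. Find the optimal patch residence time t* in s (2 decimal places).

Maximise g(t)/(T+t): set derivative to zero → g'(t)(T+t) = g(t).
g'(t) = 97.6·8.7/(t + 8.7)². Setting 97.6·8.7/(t+8.7)² = 97.6t/[(t+8.7)(39+t)] gives 8.7(39+t) = t(t+8.7), so t² = 8.7×39 = 339.3.
t* = √339.3 = 18.42 s.

18.42 s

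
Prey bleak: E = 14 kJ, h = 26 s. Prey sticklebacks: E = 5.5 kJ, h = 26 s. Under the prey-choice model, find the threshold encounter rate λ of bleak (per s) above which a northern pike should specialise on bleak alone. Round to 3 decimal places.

0.025 per s

Drop sticklebacks once their profitability E₂/h₂ falls below the rate achievable on bleak alone: E₂/h₂ = λE₁/(1 + λh₁).
Solve for λ: λE₁h₂ = E₂(1 + λh₁) → λ(E₁h₂ − E₂h₁) = E₂ → λ = E₂/(E₁h₂ − E₂h₁).
λ = 5.5/(14×26 − 5.5×26) = 5.5/221 = 0.02489 per s.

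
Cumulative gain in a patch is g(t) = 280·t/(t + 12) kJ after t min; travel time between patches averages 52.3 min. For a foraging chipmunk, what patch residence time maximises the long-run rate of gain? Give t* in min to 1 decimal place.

25.1 min

Maximise g(t)/(T+t): set derivative to zero → g'(t)(T+t) = g(t).
g'(t) = 280·12/(t + 12)². Setting 280·12/(t+12)² = 280t/[(t+12)(52.3+t)] gives 12(52.3+t) = t(t+12), so t² = 12×52.3 = 627.6.
t* = √627.6 = 25.05 min.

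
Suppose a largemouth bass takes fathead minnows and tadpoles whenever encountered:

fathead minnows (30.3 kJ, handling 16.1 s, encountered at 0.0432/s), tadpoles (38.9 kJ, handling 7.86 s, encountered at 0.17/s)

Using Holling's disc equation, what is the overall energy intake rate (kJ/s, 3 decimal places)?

2.613 kJ/s

R = (0.0432×30.3 + 0.17×38.9) / (1 + 0.0432×16.1 + 0.17×7.86) = 7.922/3.032 = 2.613 kJ/s.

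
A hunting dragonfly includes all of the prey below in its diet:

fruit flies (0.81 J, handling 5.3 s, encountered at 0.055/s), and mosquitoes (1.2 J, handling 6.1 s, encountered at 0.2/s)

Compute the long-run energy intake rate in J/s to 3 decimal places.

R = Σλ_iE_i / (1 + Σλ_ih_i)
Numerator: 0.055×0.81 + 0.2×1.2 = 0.2845
Denominator: 1 + 0.055×5.3 + 0.2×6.1 = 2.511
R = 0.2845/2.511 = 0.1133 J/s

0.113 J/s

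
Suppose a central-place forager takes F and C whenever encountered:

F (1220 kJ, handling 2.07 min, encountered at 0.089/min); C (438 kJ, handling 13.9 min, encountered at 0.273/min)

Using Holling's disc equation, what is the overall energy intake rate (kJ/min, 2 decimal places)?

45.82 kJ/min

R = (0.089×1220 + 0.273×438) / (1 + 0.089×2.07 + 0.273×13.9) = 228.2/4.979 = 45.82 kJ/min.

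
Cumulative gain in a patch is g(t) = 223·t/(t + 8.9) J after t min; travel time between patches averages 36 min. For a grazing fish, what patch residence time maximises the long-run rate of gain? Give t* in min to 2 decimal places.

By the marginal value theorem, leave when the instantaneous gain rate g'(t) equals the habitat-wide average g(t)/(T + t).
g'(t) = 223·8.9/(t + 8.9)². Setting 223·8.9/(t+8.9)² = 223t/[(t+8.9)(36+t)] gives 8.9(36+t) = t(t+8.9), so t² = 8.9×36 = 320.4.
t* = √320.4 = 17.9 min.

17.90 min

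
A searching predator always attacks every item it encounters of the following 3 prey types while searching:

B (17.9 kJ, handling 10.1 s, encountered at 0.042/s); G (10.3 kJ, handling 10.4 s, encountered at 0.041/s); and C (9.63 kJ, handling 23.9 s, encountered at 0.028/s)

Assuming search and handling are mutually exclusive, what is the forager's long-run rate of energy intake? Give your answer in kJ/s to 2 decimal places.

0.57 kJ/s

R = (0.042×17.9 + 0.041×10.3 + 0.028×9.63) / (1 + 0.042×10.1 + 0.041×10.4 + 0.028×23.9) = 1.444/2.52 = 0.573 kJ/s.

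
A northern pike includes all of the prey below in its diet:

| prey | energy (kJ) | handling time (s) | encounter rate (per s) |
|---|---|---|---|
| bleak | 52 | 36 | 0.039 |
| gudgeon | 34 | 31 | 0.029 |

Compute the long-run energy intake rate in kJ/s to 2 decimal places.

R = (0.039×52 + 0.029×34) / (1 + 0.039×36 + 0.029×31) = 3.014/3.303 = 0.9125 kJ/s.

0.91 kJ/s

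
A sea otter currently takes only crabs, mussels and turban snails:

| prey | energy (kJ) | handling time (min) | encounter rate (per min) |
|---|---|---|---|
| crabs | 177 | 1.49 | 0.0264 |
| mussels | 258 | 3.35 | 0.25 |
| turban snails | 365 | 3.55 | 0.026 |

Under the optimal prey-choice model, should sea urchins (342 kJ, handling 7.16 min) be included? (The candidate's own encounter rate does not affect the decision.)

Yes

Intake rate on the current diet: R = (0.0264×177 + 0.25×258 + 0.026×365) / (1 + 0.0264×1.49 + 0.25×3.35 + 0.026×3.55) = 78.66/1.969 = 39.95 kJ/min.
sea urchins: E/h = 342/7.16 = 47.77 kJ/min.
47.77 > 39.95, so adding sea urchins raises the average — include it.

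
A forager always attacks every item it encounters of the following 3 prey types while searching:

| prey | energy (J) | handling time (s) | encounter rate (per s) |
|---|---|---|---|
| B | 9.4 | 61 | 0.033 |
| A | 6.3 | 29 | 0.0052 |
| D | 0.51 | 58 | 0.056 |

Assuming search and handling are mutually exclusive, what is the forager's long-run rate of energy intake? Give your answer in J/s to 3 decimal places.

0.058 J/s

R = Σλ_iE_i / (1 + Σλ_ih_i)
Numerator: 0.033×9.4 + 0.0052×6.3 + 0.056×0.51 = 0.3715
Denominator: 1 + 0.033×61 + 0.0052×29 + 0.056×58 = 6.412
R = 0.3715/6.412 = 0.05794 J/s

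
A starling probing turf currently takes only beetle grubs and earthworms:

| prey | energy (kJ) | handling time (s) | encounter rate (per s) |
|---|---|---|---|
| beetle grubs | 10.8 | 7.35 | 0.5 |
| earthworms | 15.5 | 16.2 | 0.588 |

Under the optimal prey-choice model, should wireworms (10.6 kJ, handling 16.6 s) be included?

Current rate: (0.5×10.8 + 0.588×15.5)/(1 + 0.5×7.35 + 0.588×16.2) = 1.022 kJ/s.
Profitability of wireworms: 10.6/16.6 = 0.6386 kJ/s.
Since 0.6386 < R, time spent handling wireworms is better spent searching.

No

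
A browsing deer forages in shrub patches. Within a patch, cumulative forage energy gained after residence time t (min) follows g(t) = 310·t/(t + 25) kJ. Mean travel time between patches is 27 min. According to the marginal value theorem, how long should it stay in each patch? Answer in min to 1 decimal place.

By the marginal value theorem, leave when the instantaneous gain rate g'(t) equals the habitat-wide average g(t)/(T + t).
g'(t) = 310·25/(t + 25)². Setting 310·25/(t+25)² = 310t/[(t+25)(27+t)] gives 25(27+t) = t(t+25), so t² = 25×27 = 675.
t* = √675 = 25.98 min.

26.0 min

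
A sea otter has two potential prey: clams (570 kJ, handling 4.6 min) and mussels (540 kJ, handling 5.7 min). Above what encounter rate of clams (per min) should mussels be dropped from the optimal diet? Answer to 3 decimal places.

The zero-one rule: include mussels iff E₂/h₂ > λE₁/(1+λh₁). Equality gives the switch point.
λE₁h₂ = E₂ + λE₂h₁ ⇒ λ = E₂/(E₁h₂ − E₂h₁) = 540/(3249 − 2484) = 0.7059 per min.

0.706 per min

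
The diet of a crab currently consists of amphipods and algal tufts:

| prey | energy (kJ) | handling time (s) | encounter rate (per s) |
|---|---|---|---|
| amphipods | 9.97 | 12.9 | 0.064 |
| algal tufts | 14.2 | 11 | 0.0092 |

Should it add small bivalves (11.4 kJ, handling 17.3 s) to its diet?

Yes

On amphipods and algal tufts alone, R = ΣλE/(1+Σλh) = 0.7687/1.927 = 0.399 kJ/s.
Profitability of small bivalves: 11.4/17.3 = 0.659 kJ/s.
0.659 > 0.399, so adding small bivalves raises the average — include it.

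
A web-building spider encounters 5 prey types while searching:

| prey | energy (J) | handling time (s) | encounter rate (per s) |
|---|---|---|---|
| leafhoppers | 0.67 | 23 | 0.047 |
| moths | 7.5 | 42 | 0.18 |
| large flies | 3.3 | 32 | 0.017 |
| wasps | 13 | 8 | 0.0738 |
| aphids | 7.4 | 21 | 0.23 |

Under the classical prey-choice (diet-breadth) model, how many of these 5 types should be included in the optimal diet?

1

Profitabilities (E/h, J/s): wasps 1.62, aphids 0.352, moths 0.179, large flies 0.103, leafhoppers 0.0291. Add prey in this order while the next type's profitability exceeds the intake rate on those already taken.
Rate on top 1: 0.6032. aphids: 0.352 < 0.6032 → exclude; stop.
Optimal diet: wasps — 1 of 5 types.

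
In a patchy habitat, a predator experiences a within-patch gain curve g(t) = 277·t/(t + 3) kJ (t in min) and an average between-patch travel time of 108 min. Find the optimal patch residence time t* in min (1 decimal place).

Optimal t* satisfies g'(t*) = g(t*)/(T + t*).
g'(t) = 277·3/(t + 3)². Setting 277·3/(t+3)² = 277t/[(t+3)(108+t)] gives 3(108+t) = t(t+3), so t² = 3×108 = 324.
t* = √324 = 18 min.

18.0 min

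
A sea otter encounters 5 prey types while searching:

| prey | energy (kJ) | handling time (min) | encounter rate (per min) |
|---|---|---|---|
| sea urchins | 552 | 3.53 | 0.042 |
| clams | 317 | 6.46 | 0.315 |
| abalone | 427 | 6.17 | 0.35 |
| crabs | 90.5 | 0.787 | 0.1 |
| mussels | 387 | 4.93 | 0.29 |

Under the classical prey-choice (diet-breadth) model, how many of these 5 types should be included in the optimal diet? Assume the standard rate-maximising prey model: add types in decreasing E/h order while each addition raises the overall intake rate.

4

Profitabilities (E/h, kJ/min): sea urchins 156, crabs 115, mussels 78.5, abalone 69.2, clams 49.1. Add prey in this order while the next type's profitability exceeds the intake rate on those already taken.
Rate on top 1: 20.19. crabs: 115 > 20.19 → include.
Rate on top 2: 26.27. mussels: 78.5 > 26.27 → include.
Rate on top 3: 54.38. abalone: 69.2 > 54.38 → include.
Rate on top 4: 61.03. clams: 49.1 < 61.03 → exclude; stop.
Optimal diet: sea urchins, crabs, mussels, abalone — 4 of 5 types.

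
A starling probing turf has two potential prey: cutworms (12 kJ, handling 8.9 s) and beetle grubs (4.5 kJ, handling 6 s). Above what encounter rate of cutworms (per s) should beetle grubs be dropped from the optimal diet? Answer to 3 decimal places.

The zero-one rule: include beetle grubs iff E₂/h₂ > λE₁/(1+λh₁). Equality gives the switch point.
λE₁h₂ = E₂ + λE₂h₁ ⇒ λ = E₂/(E₁h₂ − E₂h₁) = 4.5/(72 − 40.05) = 0.1408 per s.

0.141 per s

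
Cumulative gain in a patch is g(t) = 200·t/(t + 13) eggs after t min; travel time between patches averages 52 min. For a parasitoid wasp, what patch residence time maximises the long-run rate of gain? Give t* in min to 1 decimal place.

Maximise g(t)/(T+t): set derivative to zero → g'(t)(T+t) = g(t).
g'(t) = 200·13/(t + 13)². Setting 200·13/(t+13)² = 200t/[(t+13)(52+t)] gives 13(52+t) = t(t+13), so t² = 13×52 = 676.
t* = √676 = 26 min.

26.0 min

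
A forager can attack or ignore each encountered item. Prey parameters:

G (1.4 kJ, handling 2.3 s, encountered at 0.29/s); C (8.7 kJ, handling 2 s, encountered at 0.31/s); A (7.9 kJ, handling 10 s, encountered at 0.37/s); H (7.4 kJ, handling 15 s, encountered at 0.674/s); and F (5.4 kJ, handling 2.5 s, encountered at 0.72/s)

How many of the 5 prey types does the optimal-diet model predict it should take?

E/h in descending order: C 4.35, F 2.16, A 0.79, G 0.609, H 0.493 kJ/s. The optimal diet is the largest prefix of this list for which every included type satisfies E_i/h_i > R on the types above it.
Rate on top 1: 1.665. F: 2.16 > 1.665 → include.
Rate on top 2: 1.925. A: 0.79 < 1.925 → exclude; stop.
Optimal diet: C, F — 2 of 5 types.

2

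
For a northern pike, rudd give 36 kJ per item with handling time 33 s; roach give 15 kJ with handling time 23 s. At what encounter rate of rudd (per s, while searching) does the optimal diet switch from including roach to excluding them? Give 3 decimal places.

0.045 per s

The zero-one rule: include roach iff E₂/h₂ > λE₁/(1+λh₁). Equality gives the switch point.
λE₁h₂ = E₂ + λE₂h₁ ⇒ λ = E₂/(E₁h₂ − E₂h₁) = 15/(828 − 495) = 0.04505 per s.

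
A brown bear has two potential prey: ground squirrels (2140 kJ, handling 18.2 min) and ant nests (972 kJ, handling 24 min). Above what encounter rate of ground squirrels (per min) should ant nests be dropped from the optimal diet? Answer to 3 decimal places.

0.029 per min

Drop ant nests once their profitability E₂/h₂ falls below the rate achievable on ground squirrels alone: E₂/h₂ = λE₁/(1 + λh₁).
Solve for λ: λE₁h₂ = E₂(1 + λh₁) → λ(E₁h₂ − E₂h₁) = E₂ → λ = E₂/(E₁h₂ − E₂h₁).
λ = 972/(2140×24 − 972×18.2) = 972/3.367e+04 = 0.02887 per min.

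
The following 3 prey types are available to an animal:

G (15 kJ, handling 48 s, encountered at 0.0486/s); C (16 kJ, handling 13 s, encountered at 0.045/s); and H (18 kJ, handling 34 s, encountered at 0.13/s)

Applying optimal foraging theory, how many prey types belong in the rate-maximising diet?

Rank by E/h (kJ/s): C 1.23, H 0.529, G 0.312. Include each in turn until the next type's E/h falls below the running intake rate.
Rate on top 1: 0.4543. H: 0.529 > 0.4543 → include.
Rate on top 2: 0.5096. G: 0.312 < 0.5096 → exclude; stop.
Optimal diet: C, H — 2 of 3 types.

2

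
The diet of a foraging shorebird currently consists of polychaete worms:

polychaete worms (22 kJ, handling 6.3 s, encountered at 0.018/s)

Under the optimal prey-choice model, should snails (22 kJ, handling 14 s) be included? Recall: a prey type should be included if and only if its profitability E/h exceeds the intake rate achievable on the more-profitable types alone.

Yes

On polychaete worms alone, R = ΣλE/(1+Σλh) = 0.396/1.113 = 0.3557 kJ/s.
snails: E/h = 22/14 = 1.571 kJ/s.
1.571 > 0.3557, so adding snails raises the average — include it.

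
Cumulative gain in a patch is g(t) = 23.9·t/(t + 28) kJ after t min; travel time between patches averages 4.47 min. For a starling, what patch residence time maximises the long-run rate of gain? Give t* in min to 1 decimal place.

11.2 min

By the marginal value theorem, leave when the instantaneous gain rate g'(t) equals the habitat-wide average g(t)/(T + t).
g'(t) = 23.9·28/(t + 28)². Setting 23.9·28/(t+28)² = 23.9t/[(t+28)(4.47+t)] gives 28(4.47+t) = t(t+28), so t² = 28×4.47 = 125.2.
t* = √125.2 = 11.19 min.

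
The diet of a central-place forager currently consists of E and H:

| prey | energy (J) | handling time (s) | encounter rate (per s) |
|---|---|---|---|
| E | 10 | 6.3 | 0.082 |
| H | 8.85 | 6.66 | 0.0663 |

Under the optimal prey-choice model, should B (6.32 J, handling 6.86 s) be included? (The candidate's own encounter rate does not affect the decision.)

On E and H alone, R = ΣλE/(1+Σλh) = 1.407/1.958 = 0.7184 J/s.
B: E/h = 6.32/6.86 = 0.9213 J/s.
0.9213 > 0.7184, so adding B raises the average — include it.

Yes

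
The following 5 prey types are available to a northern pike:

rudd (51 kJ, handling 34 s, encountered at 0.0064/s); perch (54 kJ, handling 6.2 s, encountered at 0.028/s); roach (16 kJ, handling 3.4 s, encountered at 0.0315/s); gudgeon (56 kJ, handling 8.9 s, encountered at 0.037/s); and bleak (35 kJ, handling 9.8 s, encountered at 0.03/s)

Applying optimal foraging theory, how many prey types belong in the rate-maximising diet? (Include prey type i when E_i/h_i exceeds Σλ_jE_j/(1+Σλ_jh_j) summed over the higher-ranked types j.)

4

Rank by E/h (kJ/s): perch 8.71, gudgeon 6.29, roach 4.71, bleak 3.57, rudd 1.5. Include each in turn until the next type's E/h falls below the running intake rate.
Rate on top 1: 1.288. gudgeon: 6.29 > 1.288 → include.
Rate on top 2: 2.385. roach: 4.71 > 2.385 → include.
Rate on top 3: 2.539. bleak: 3.57 > 2.539 → include.
Rate on top 4: 2.699. rudd: 1.5 < 2.699 → exclude; stop.
Optimal diet: perch, gudgeon, roach, bleak — 4 of 5 types.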